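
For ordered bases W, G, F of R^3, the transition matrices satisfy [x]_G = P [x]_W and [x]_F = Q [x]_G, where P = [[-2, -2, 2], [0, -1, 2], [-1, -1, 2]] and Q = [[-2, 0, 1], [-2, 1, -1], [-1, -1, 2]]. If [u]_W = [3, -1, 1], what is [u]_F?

Composing the changes, [u]_F = Q P [u]_W.
Q P = [[3, 3, -2], [5, 4, -4], [0, 1, 0]]; applying this to [3, -1, 1] gives [4, 7, -1].

[4, 7, -1]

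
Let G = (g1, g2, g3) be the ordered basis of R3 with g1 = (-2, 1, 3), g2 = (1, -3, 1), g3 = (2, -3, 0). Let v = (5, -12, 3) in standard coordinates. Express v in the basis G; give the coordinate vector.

(0, 3, 1)

[v]_G is the unique c with M c = v, where M has columns g1, ..., g3.
Solving this 3x3 system gives c = (0, 3, 1).
Check: 0·g1 + 3g2 + g3 = (5, -12, 3).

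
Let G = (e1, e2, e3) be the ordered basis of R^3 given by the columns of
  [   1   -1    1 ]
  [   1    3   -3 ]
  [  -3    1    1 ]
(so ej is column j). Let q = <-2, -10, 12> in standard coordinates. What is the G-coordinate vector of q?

Write q = c_1 e1 + ... + c_3 e3 and solve for the c_i.
Solving this 3x3 system gives c = (-4, -1, 1).
Check: -4e1 - e2 + e3 = <-2, -10, 12>.

<-4, -1, 1>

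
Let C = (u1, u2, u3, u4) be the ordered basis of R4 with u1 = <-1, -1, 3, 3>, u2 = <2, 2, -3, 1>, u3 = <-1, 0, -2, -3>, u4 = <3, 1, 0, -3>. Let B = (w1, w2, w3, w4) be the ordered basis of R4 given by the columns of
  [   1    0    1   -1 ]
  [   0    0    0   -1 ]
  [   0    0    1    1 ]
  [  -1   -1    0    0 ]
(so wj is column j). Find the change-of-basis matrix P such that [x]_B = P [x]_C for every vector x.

[[-2, 1, 1, 1], [-1, -2, 2, 2], [2, -1, -2, 1], [1, -2, 0, -1]]

Column j of P is [uj]_B, since P maps C-coordinates to B-coordinates.
Expressing u1 in B: u1 = -2w1 - w2 + 2w3 + w4, so column 1 of P is <-2, -1, 2, 1>.
Doing the same for each uj gives P = [[-2, 1, 1, 1], [-1, -2, 2, 2], [2, -1, -2, 1], [1, -2, 0, -1]].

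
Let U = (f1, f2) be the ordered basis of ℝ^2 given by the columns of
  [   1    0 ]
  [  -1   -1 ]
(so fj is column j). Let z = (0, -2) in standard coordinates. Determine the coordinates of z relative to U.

We seek scalars with c_1 f1 + c_2 f2 = z; equivalently solve M c = z where the columns of M are f1, f2.
System: c_1 + 0c_2 = 0, -c_1 - c_2 = -2; solving gives c_1 = 0, c_2 = 2.
Check: 0·f1 + 2f2 = (0, -2).

(0, 2)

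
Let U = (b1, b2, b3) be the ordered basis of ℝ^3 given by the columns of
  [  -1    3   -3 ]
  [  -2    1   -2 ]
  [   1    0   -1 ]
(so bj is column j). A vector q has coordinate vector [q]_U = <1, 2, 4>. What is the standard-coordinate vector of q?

q = M [q]_U, where M has columns b1, ..., b3.
Carrying out the matrix-vector product, q = <-7, -8, -3>.

<-7, -8, -3>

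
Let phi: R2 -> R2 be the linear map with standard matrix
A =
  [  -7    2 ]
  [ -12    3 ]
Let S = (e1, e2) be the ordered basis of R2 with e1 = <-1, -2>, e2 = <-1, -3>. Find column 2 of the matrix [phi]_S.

<0, -1>

Column 2 of [phi]_S is the S-coordinate vector of phi(e2).
In standard coordinates phi(e2) = A e2 = <1, 3>.
Converting to S: <1, 3> = 0·e1 - e2, so the coordinate vector is <0, -1>.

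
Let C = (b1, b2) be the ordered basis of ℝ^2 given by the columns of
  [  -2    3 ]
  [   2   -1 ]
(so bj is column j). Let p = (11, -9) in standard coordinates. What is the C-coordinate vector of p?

(-4, 1)

Write p = c_1 b1 + c_2 b2 and solve for the c_i.
System: -2c_1 + 3c_2 = 11, 2c_1 - c_2 = -9; solving gives c_1 = -4, c_2 = 1.
Check: -4b1 + b2 = (11, -9).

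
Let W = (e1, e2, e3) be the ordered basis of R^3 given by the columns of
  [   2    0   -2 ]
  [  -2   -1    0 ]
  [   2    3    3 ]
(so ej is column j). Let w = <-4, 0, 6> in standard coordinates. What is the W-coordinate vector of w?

<0, 0, 2>

We seek scalars with c_1 e1 + ... + c_3 e3 = w; equivalently solve M c = w where the columns of M are e1, ..., e3.
Solving this 3x3 system gives c = (0, 0, 2).
Check: 0·e1 + 0·e2 + 2e3 = <-4, 0, 6>.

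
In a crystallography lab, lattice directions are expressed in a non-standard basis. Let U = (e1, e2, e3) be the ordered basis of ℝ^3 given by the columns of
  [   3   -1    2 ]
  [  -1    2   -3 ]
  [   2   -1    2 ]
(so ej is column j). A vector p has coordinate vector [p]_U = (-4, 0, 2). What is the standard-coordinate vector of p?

(-8, -2, -4)

The coordinates say p = -4e1 + 0·e2 + 2e3; adding the scaled basis vectors gives (-8, -2, -4).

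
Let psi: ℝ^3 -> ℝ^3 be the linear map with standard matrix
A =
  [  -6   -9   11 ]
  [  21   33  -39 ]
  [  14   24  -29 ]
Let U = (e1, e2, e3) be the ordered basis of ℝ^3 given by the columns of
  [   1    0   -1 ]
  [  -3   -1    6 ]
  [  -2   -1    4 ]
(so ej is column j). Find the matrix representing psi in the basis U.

The j-th column of [psi]_U is [psi(ej)]_U.
psi(e1) = A e1 = [-1, 0, 0] = -2e1 + 0·e2 - e3, so column 1 is [-2, 0, -1].
Repeating for e2, e3 and assembling the columns gives [[-2, -3, -1], [0, -3, 0], [-1, -1, 3]].

[[-2, -3, -1], [0, -3, 0], [-1, -1, 3]]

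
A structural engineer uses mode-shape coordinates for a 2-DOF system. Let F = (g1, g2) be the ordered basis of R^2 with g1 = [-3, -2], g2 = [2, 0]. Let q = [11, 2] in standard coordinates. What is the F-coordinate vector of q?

[q]_F is the unique c with M c = q, where M has columns g1, g2.
System: -3c_1 + 2c_2 = 11, -2c_1 + 0c_2 = 2; solving gives c_1 = -1, c_2 = 4.
Check: -g1 + 4g2 = [11, 2].

[-1, 4]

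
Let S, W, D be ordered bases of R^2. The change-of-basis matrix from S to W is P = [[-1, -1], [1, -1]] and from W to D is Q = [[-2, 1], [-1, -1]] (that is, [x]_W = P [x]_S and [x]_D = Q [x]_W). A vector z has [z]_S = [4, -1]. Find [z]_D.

[11, -2]

Composing the changes, [z]_D = Q P [z]_S.
Q P = [[3, 1], [0, 2]]; applying this to [4, -1] gives [11, -2].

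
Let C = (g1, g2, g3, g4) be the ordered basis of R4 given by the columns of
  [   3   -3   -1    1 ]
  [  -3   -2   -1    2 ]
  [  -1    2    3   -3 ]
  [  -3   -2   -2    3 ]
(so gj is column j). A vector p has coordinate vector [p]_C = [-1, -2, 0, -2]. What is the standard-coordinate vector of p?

p = M [p]_C, where M has columns g1, ..., g4.
Carrying out the matrix-vector product, p = [1, 3, 3, 1].

[1, 3, 3, 1]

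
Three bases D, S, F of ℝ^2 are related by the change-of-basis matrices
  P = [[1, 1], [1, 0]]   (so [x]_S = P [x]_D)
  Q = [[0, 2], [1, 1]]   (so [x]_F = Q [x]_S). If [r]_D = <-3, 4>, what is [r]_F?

Apply P to get S-coordinates <1, -3>, then Q to get F-coordinates.
The result is [r]_F = <-6, -2>.

<-6, -2>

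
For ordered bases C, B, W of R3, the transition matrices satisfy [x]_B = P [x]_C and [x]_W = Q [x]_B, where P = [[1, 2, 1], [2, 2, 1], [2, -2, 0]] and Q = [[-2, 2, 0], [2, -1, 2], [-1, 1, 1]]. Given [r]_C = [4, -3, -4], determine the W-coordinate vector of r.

[8, 18, 18]

Composing the changes, [r]_W = Q P [r]_C.
Q P = [[2, 0, 0], [4, -2, 1], [3, -2, 0]]; applying this to [4, -3, -4] gives [8, 18, 18].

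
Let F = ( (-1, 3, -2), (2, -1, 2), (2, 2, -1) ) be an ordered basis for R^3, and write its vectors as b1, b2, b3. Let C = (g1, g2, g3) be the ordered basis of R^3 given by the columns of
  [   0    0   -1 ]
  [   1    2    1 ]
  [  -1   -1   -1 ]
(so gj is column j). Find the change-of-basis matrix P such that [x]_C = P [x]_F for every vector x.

Take x = bj: its F-coordinates are the j-th standard unit vector, so P e_j — column j of P — equals [bj]_C.
b1 = 0·g1 + g2 + g3, giving column 1 = (0, 1, 1); repeating for each j gives P = [[0, -1, 2], [1, 1, 1], [1, -2, -2]].

[[0, -1, 2], [1, 1, 1], [1, -2, -2]]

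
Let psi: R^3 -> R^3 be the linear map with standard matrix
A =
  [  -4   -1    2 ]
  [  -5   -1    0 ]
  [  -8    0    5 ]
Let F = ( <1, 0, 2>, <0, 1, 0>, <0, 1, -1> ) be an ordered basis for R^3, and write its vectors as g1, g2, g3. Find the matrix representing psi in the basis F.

With P the matrix whose columns are g1, ..., g3, [psi]_F = P^(-1) A P.
Column by column: psi(g1) = A g1 = <0, -5, 2>; its F-coordinates <0, -3, -2> give column 1.
Continuing for each basis vector yields [psi]_F = [[0, -1, -3], [-3, 1, 0], [-2, -2, -1]].

[[0, -1, -3], [-3, 1, 0], [-2, -2, -1]]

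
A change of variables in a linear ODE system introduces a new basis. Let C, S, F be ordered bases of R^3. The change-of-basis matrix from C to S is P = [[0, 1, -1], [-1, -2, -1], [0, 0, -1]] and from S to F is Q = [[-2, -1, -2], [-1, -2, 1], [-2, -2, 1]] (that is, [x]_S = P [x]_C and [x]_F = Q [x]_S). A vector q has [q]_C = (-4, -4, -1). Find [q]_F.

First [q]_S = P [q]_C = (-3, 13, 1).
Then [q]_F = Q [q]_S = (-9, -22, -19).

(-9, -22, -19)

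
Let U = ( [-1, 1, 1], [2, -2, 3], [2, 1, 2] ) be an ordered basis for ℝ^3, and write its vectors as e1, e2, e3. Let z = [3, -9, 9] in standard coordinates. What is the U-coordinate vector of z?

[1, 4, -2]

[z]_U is the unique c with M c = z, where M has columns e1, ..., e3.
Row-reducing the augmented matrix [M | z] gives c = (1, 4, -2).
Check: e1 + 4e2 - 2e3 = [3, -9, 9].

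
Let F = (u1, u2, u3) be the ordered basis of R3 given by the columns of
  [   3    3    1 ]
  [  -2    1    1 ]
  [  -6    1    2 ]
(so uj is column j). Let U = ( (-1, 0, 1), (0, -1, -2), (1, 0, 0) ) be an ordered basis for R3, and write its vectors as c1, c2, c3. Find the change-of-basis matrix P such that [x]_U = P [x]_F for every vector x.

Take x = uj: its F-coordinates are the j-th standard unit vector, so P e_j — column j of P — equals [uj]_U.
u1 = -2c1 + 2c2 + c3, giving column 1 = (-2, 2, 1); repeating for each j gives P = [[-2, -1, 0], [2, -1, -1], [1, 2, 1]].

[[-2, -1, 0], [2, -1, -1], [1, 2, 1]]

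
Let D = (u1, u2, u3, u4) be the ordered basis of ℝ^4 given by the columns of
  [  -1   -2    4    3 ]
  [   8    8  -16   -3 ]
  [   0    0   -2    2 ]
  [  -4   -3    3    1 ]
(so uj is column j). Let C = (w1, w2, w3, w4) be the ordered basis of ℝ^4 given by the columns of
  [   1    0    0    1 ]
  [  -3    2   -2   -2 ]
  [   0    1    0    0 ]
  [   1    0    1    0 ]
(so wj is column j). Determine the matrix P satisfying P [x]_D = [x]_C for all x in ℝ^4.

[[-2, -2, 2, 1], [0, 0, -2, 2], [-2, -1, 1, 0], [1, 0, 2, 2]]

Take x = uj: its D-coordinates are the j-th standard unit vector, so P e_j — column j of P — equals [uj]_C.
u1 = -2w1 + 0·w2 - 2w3 + w4, giving column 1 = [-2, 0, -2, 1]; repeating for each j gives P = [[-2, -2, 2, 1], [0, 0, -2, 2], [-2, -1, 1, 0], [1, 0, 2, 2]].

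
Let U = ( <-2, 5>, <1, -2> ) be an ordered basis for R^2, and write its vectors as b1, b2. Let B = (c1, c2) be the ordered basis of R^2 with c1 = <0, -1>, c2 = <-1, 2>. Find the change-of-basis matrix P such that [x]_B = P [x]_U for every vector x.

Take x = bj: its U-coordinates are the j-th standard unit vector, so P e_j — column j of P — equals [bj]_B.
b1 = -c1 + 2c2, giving column 1 = <-1, 2>; repeating for each j gives P = [[-1, 0], [2, -1]].

[[-1, 0], [2, -1]]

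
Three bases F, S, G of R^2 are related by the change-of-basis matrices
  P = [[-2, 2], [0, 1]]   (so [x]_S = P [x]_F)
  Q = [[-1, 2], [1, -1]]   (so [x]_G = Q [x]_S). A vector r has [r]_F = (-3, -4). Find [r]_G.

Composing the changes, [r]_G = Q P [r]_F.
Q P = [[2, 0], [-2, 1]]; applying this to (-3, -4) gives (-6, 2).

(-6, 2)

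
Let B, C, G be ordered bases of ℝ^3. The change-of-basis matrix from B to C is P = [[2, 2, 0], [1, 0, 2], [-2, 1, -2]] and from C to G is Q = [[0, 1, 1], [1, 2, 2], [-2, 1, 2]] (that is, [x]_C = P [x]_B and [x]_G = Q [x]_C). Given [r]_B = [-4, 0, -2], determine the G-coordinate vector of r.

[4, 0, 32]

First [r]_C = P [r]_B = [-8, -8, 12].
Then [r]_G = Q [r]_C = [4, 0, 32].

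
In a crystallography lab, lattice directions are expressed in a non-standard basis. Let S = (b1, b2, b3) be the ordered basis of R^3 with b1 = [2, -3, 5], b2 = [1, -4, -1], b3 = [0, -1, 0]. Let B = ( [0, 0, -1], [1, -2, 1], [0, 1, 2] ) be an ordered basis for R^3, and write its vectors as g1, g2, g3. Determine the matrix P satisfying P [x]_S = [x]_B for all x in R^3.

[[-1, -2, -2], [2, 1, 0], [1, -2, -1]]

Take x = bj: its S-coordinates are the j-th standard unit vector, so P e_j — column j of P — equals [bj]_B.
b1 = -g1 + 2g2 + g3, giving column 1 = [-1, 2, 1]; repeating for each j gives P = [[-1, -2, -2], [2, 1, 0], [1, -2, -1]].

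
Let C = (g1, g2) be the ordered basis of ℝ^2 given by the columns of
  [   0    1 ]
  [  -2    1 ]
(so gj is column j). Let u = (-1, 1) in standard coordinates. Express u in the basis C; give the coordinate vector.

(-1, -1)

Write u = c_1 g1 + c_2 g2 and solve for the c_i.
System: 0c_1 + c_2 = -1, -2c_1 + c_2 = 1; solving gives c_1 = -1, c_2 = -1.
Check: -g1 - g2 = (-1, 1).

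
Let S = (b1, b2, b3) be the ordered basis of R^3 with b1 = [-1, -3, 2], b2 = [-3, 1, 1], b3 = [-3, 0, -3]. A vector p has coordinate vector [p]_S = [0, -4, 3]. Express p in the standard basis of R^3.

The coordinates say p = 0·b1 - 4b2 + 3b3; adding the scaled basis vectors gives [3, -4, -13].

[3, -4, -13]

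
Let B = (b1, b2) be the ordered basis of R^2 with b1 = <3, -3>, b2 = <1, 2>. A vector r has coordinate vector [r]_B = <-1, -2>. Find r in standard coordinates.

r = M [r]_B, where M has columns b1, b2.
Carrying out the matrix-vector product, r = <-5, -1>.

<-5, -1>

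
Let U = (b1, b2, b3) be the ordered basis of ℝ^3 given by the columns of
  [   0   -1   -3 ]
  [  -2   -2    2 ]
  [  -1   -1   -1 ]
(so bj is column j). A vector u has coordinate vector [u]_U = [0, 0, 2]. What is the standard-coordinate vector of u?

[-6, 4, -2]

The coordinates say u = 0·b1 + 0·b2 + 2b3; adding the scaled basis vectors gives [-6, 4, -2].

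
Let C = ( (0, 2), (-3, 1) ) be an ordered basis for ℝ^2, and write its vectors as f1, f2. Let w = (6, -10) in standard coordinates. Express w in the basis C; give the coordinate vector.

(-4, -2)

We seek scalars with c_1 f1 + c_2 f2 = w; equivalently solve M c = w where the columns of M are f1, f2.
System: 0c_1 - 3c_2 = 6, 2c_1 + c_2 = -10; solving gives c_1 = -4, c_2 = -2.
Check: -4f1 - 2f2 = (6, -10).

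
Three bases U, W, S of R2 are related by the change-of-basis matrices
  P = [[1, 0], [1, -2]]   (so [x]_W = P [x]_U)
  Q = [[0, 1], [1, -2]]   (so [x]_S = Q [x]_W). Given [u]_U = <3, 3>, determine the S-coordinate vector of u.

Composing the changes, [u]_S = Q P [u]_U.
Q P = [[1, -2], [-1, 4]]; applying this to <3, 3> gives <-3, 9>.

<-3, 9>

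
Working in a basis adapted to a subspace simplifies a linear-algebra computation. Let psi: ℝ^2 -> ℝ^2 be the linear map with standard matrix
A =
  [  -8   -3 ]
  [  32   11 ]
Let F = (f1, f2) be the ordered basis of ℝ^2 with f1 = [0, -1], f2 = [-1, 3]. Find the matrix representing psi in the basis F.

Let P have columns f1, f2. Then [psi]_F = P^(-1) A P.
Here det P = -1, so P^(-1) is integer; computing A P first and then P^(-1)(A P) gives [[2, 2], [-3, 1]].

[[2, 2], [-3, 1]]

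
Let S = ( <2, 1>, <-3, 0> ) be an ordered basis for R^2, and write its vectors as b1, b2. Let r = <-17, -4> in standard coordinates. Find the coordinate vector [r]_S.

We seek scalars with c_1 b1 + c_2 b2 = r; equivalently solve M c = r where the columns of M are b1, b2.
System: 2c_1 - 3c_2 = -17, c_1 + 0c_2 = -4; solving gives c_1 = -4, c_2 = 3.
Check: -4b1 + 3b2 = <-17, -4>.

<-4, 3>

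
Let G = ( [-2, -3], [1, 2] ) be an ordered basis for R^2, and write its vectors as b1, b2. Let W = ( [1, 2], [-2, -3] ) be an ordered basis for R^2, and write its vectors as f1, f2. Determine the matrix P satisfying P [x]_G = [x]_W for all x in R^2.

[[0, 1], [1, 0]]

Take x = bj: its G-coordinates are the j-th standard unit vector, so P e_j — column j of P — equals [bj]_W.
b1 = 0·f1 + f2, giving column 1 = [0, 1]; repeating for each j gives P = [[0, 1], [1, 0]].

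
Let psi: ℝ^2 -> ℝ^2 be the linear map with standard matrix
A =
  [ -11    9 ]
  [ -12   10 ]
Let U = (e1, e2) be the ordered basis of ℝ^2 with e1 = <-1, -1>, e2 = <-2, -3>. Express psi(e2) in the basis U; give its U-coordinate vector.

Compute psi(e2) = A e2 = <-5, -6> in standard coordinates.
Then write this in U-coordinates: solve for y in y_1 e1 + y_2 e2 = <-5, -6>.
This gives y = <3, 1>, which is column 2 of [psi]_U.

<3, 1>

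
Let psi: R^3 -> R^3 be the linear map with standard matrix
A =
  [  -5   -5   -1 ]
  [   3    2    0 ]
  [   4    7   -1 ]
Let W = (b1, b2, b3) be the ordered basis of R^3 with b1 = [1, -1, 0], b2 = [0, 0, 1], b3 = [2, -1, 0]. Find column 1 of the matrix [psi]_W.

Compute psi(b1) = A b1 = [0, 1, -3] in standard coordinates.
Then write this in W-coordinates: solve for y in y_1 b1 + ... + y_3 b3 = [0, 1, -3].
This gives y = [-2, -3, 1], which is column 1 of [psi]_W.

[-2, -3, 1]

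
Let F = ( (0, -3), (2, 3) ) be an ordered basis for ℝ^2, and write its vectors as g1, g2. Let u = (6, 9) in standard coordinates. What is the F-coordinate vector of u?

(0, 3)

Write u = c_1 g1 + c_2 g2 and solve for the c_i.
System: 0c_1 + 2c_2 = 6, -3c_1 + 3c_2 = 9; solving gives c_1 = 0, c_2 = 3.
Check: 0·g1 + 3g2 = (6, 9).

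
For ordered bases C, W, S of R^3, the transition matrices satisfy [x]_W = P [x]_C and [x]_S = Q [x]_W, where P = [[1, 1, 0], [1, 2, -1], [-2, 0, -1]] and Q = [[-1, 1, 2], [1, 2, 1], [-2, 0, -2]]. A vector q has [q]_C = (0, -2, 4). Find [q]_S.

Apply P to get W-coordinates (-2, -8, -4), then Q to get S-coordinates.
The result is [q]_S = (-14, -22, 12).

(-14, -22, 12)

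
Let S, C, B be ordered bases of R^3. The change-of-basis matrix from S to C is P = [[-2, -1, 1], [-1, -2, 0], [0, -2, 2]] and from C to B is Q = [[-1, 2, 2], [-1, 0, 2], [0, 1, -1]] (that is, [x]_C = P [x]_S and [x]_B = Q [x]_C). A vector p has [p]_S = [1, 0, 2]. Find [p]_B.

[6, 8, -5]

First [p]_C = P [p]_S = [0, -1, 4].
Then [p]_B = Q [p]_C = [6, 8, -5].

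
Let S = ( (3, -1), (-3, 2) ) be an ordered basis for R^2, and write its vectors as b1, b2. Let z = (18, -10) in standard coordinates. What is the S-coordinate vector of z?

[z]_S is the unique c with M c = z, where M has columns b1, b2.
System: 3c_1 - 3c_2 = 18, -c_1 + 2c_2 = -10; solving gives c_1 = 2, c_2 = -4.
Check: 2b1 - 4b2 = (18, -10).

(2, -4)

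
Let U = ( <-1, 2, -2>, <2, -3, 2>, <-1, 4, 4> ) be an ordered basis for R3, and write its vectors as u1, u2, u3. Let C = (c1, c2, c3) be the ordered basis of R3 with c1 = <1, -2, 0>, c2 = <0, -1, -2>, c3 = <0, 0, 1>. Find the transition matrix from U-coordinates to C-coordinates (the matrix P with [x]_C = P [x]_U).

[[-1, 2, -1], [0, -1, -2], [-2, 0, 0]]

Let M have columns uj and N have columns cj. Then for every x, N [x]_C = x = M [x]_U, so P = N^(-1) M.
Since det N = -1, N^(-1) has integer entries; multiplying gives P = [[-1, 2, -1], [0, -1, -2], [-2, 0, 0]].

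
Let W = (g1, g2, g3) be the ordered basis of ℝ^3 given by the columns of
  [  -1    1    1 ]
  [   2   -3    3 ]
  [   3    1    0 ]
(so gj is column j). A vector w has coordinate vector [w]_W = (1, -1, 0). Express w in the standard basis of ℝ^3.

The coordinates say w = g1 - g2 + 0·g3; adding the scaled basis vectors gives (-2, 5, 2).

(-2, 5, 2)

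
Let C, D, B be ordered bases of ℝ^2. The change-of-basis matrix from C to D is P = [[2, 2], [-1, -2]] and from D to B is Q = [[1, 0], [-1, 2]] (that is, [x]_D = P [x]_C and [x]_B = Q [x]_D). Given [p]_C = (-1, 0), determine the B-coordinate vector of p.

Apply P to get D-coordinates (-2, 1), then Q to get B-coordinates.
The result is [p]_B = (-2, 4).

(-2, 4)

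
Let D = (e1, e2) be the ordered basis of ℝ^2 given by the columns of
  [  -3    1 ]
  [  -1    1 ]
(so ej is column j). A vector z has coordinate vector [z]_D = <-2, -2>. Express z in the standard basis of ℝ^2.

The coordinates say z = -2e1 - 2e2; adding the scaled basis vectors gives <4, 0>.

<4, 0>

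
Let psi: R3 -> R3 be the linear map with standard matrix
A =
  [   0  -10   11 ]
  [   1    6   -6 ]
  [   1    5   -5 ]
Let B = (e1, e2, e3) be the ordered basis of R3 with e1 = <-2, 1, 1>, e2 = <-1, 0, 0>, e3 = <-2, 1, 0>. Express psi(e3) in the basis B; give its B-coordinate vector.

<3, 2, 1>

Compute psi(e3) = A e3 = <-10, 4, 3> in standard coordinates.
Then write this in B-coordinates: solve for y in y_1 e1 + ... + y_3 e3 = <-10, 4, 3>.
This gives y = <3, 2, 1>, which is column 3 of [psi]_B.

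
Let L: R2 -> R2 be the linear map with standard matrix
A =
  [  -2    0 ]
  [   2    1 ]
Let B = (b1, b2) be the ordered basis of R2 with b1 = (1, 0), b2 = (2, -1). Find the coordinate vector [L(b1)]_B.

(2, -2)

Compute L(b1) = A b1 = (-2, 2) in standard coordinates.
Then write this in B-coordinates: solve for y in y_1 b1 + y_2 b2 = (-2, 2).
This gives y = (2, -2), which is column 1 of [L]_B.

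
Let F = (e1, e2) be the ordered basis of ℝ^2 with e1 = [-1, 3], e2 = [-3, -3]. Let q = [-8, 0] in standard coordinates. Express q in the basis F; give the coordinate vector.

[q]_F is the unique c with M c = q, where M has columns e1, e2.
System: -c_1 - 3c_2 = -8, 3c_1 - 3c_2 = 0; solving gives c_1 = 2, c_2 = 2.
Check: 2e1 + 2e2 = [-8, 0].

[2, 2]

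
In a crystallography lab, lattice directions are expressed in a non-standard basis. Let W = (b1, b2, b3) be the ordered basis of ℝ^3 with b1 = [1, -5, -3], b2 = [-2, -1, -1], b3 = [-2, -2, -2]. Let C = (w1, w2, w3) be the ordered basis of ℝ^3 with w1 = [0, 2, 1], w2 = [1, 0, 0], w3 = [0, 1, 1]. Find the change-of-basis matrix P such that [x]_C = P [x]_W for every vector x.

[[-2, 0, 0], [1, -2, -2], [-1, -1, -2]]

Take x = bj: its W-coordinates are the j-th standard unit vector, so P e_j — column j of P — equals [bj]_C.
b1 = -2w1 + w2 - w3, giving column 1 = [-2, 1, -1]; repeating for each j gives P = [[-2, 0, 0], [1, -2, -2], [-1, -1, -2]].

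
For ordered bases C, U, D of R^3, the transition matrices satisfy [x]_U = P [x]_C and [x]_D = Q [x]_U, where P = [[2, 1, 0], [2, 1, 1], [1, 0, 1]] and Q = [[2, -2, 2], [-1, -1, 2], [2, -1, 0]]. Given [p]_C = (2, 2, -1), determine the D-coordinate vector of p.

Apply P to get U-coordinates (6, 5, 1), then Q to get D-coordinates.
The result is [p]_D = (4, -9, 7).

(4, -9, 7)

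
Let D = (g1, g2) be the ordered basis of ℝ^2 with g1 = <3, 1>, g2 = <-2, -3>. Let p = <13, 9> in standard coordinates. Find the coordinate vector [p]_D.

Write p = c_1 g1 + c_2 g2 and solve for the c_i.
System: 3c_1 - 2c_2 = 13, c_1 - 3c_2 = 9; solving gives c_1 = 3, c_2 = -2.
Check: 3g1 - 2g2 = <13, 9>.

<3, -2>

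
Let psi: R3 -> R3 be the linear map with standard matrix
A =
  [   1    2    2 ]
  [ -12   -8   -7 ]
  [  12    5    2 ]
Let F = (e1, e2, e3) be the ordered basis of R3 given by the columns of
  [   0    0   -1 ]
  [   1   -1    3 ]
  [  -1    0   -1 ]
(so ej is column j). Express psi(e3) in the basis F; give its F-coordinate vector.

<2, -2, -3>

Compute psi(e3) = A e3 = <3, -5, 1> in standard coordinates.
Then write this in F-coordinates: solve for y in y_1 e1 + ... + y_3 e3 = <3, -5, 1>.
This gives y = <2, -2, -3>, which is column 3 of [psi]_F.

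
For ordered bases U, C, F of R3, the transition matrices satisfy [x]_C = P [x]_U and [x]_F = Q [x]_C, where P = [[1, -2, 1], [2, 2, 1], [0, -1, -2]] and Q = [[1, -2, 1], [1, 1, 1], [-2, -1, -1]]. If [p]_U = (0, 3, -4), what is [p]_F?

(-9, -3, 13)

Composing the changes, [p]_F = Q P [p]_U.
Q P = [[-3, -7, -3], [3, -1, 0], [-4, 3, -1]]; applying this to (0, 3, -4) gives (-9, -3, 13).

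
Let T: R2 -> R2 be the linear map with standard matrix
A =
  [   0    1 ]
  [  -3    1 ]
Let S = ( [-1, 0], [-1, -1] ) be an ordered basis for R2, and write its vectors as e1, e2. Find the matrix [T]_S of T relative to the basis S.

The j-th column of [T]_S is [T(ej)]_S.
T(e1) = A e1 = [0, 3] = 3e1 - 3e2, so column 1 is [3, -3].
Repeating for e2 and assembling the columns gives [[3, 3], [-3, -2]].

[[3, 3], [-3, -2]]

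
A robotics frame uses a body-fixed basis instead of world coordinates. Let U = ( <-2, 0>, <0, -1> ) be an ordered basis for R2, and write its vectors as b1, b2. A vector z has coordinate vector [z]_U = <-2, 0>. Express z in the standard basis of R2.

<4, 0>

By definition z = -2b1 + 0·b2.
Summing componentwise gives <4, 0>.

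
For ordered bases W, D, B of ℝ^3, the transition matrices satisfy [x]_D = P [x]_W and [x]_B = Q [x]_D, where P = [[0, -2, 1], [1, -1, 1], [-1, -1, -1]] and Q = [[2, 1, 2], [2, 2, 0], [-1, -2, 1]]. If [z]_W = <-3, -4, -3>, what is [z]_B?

First [z]_D = P [z]_W = <5, -2, 10>.
Then [z]_B = Q [z]_D = <28, 6, 9>.

<28, 6, 9>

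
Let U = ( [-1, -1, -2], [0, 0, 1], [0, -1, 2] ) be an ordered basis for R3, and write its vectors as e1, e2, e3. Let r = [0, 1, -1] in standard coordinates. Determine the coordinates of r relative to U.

[r]_U is the unique c with M c = r, where M has columns e1, ..., e3.
Solving this 3x3 system gives c = (0, 1, -1).
Check: 0·e1 + e2 - e3 = [0, 1, -1].

[0, 1, -1]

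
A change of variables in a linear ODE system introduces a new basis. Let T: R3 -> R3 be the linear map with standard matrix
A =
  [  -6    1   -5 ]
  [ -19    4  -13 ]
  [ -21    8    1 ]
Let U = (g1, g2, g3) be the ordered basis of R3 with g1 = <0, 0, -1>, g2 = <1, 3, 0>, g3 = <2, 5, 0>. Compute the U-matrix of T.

With P the matrix whose columns are g1, ..., g3, [T]_U = P^(-1) A P.
Column by column: T(g1) = A g1 = <5, 13, -1>; its U-coordinates <1, 1, 2> give column 1.
Continuing for each basis vector yields [T]_U = [[1, -3, 2], [1, 1, -1], [2, -2, -3]].

[[1, -3, 2], [1, 1, -1], [2, -2, -3]]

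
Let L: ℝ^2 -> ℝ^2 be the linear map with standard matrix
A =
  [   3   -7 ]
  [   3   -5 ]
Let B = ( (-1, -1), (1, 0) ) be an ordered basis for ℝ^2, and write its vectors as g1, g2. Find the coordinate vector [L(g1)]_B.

(-2, 2)

Compute L(g1) = A g1 = (4, 2) in standard coordinates.
Then write this in B-coordinates: solve for y in y_1 g1 + y_2 g2 = (4, 2).
This gives y = (-2, 2), which is column 1 of [L]_B.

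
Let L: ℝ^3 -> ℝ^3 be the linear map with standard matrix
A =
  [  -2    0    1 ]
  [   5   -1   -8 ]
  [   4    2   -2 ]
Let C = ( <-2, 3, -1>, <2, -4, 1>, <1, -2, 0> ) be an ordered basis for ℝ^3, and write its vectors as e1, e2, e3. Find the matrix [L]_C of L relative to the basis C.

[[-1, 0, -3], [-1, -2, -3], [3, 1, -2]]

With P the matrix whose columns are e1, ..., e3, [L]_C = P^(-1) A P.
Column by column: L(e1) = A e1 = <3, -5, 0>; its C-coordinates <-1, -1, 3> give column 1.
Continuing for each basis vector yields [L]_C = [[-1, 0, -3], [-1, -2, -3], [3, 1, -2]].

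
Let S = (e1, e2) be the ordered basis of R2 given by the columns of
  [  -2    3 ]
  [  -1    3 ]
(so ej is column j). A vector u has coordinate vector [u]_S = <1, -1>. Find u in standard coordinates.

By definition u = e1 - e2.
Summing componentwise gives <-5, -4>.

<-5, -4>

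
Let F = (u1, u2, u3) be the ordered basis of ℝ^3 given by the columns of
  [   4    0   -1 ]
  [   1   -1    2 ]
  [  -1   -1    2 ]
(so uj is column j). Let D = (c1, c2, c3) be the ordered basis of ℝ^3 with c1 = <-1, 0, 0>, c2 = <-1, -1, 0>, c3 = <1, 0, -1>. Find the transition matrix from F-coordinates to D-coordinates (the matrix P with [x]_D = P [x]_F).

[[-2, 0, 1], [-1, 1, -2], [1, 1, -2]]

Take x = uj: its F-coordinates are the j-th standard unit vector, so P e_j — column j of P — equals [uj]_D.
u1 = -2c1 - c2 + c3, giving column 1 = <-2, -1, 1>; repeating for each j gives P = [[-2, 0, 1], [-1, 1, -2], [1, 1, -2]].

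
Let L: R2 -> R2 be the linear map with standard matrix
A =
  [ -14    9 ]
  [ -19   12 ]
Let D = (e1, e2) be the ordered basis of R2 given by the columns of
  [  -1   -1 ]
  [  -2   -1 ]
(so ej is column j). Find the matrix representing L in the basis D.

[[1, -2], [3, -3]]

With P the matrix whose columns are e1, e2, [L]_D = P^(-1) A P.
Column by column: L(e1) = A e1 = (-4, -5); its D-coordinates (1, 3) give column 1.
Continuing for each basis vector yields [L]_D = [[1, -2], [3, -3]].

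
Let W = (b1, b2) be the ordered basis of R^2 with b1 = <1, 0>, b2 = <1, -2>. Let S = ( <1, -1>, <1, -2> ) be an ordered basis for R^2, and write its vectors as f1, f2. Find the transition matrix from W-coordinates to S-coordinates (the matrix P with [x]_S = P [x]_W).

[[2, 0], [-1, 1]]

Column j of P is [bj]_S, since P maps W-coordinates to S-coordinates.
Expressing b1 in S: b1 = 2f1 - f2, so column 1 of P is <2, -1>.
Doing the same for each bj gives P = [[2, 0], [-1, 1]].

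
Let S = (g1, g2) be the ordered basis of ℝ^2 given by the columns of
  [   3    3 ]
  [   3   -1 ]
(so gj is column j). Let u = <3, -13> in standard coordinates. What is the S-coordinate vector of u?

<-3, 4>

We seek scalars with c_1 g1 + c_2 g2 = u; equivalently solve M c = u where the columns of M are g1, g2.
System: 3c_1 + 3c_2 = 3, 3c_1 - c_2 = -13; solving gives c_1 = -3, c_2 = 4.
Check: -3g1 + 4g2 = <3, -13>.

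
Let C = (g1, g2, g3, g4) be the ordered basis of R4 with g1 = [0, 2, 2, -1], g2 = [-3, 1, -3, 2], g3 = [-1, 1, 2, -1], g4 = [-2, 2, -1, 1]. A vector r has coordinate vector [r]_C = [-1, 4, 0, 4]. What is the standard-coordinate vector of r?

[-20, 10, -18, 13]

r = M [r]_C, where M has columns g1, ..., g4.
Carrying out the matrix-vector product, r = [-20, 10, -18, 13].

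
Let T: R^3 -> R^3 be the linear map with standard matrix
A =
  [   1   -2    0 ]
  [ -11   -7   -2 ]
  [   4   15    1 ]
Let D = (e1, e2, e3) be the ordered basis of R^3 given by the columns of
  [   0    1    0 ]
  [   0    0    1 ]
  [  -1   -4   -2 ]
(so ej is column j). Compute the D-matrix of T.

Let P have columns e1, ..., e3. Then [T]_D = P^(-1) A P.
Here det P = -1, so P^(-1) is integer; computing A P first and then P^(-1)(A P) gives [[-3, 2, 1], [0, 1, -2], [2, -3, -3]].

[[-3, 2, 1], [0, 1, -2], [2, -3, -3]]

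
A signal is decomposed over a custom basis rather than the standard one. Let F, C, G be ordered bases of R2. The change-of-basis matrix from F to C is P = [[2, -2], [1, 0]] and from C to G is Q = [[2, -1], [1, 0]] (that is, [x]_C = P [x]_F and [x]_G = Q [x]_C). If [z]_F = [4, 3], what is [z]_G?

Composing the changes, [z]_G = Q P [z]_F.
Q P = [[3, -4], [2, -2]]; applying this to [4, 3] gives [0, 2].

[0, 2]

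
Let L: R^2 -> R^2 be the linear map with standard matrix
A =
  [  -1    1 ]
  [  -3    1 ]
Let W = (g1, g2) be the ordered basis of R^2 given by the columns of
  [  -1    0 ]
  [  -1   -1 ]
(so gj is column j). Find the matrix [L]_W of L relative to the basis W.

With P the matrix whose columns are g1, g2, [L]_W = P^(-1) A P.
Column by column: L(g1) = A g1 = <0, 2>; its W-coordinates <0, -2> give column 1.
Continuing for each basis vector yields [L]_W = [[0, 1], [-2, 0]].

[[0, 1], [-2, 0]]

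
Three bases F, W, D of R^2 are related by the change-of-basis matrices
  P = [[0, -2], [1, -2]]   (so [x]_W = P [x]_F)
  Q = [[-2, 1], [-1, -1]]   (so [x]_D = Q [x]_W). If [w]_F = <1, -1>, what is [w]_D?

Apply P to get W-coordinates <2, 3>, then Q to get D-coordinates.
The result is [w]_D = <-1, -5>.

<-1, -5>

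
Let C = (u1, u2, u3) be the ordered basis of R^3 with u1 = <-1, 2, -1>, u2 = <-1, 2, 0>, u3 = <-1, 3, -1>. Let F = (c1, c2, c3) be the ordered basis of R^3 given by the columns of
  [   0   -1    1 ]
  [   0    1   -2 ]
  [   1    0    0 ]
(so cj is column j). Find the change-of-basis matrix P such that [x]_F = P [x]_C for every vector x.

Let M have columns uj and N have columns cj. Then for every x, N [x]_F = x = M [x]_C, so P = N^(-1) M.
Since det N = 1, N^(-1) has integer entries; multiplying gives P = [[-1, 0, -1], [0, 0, -1], [-1, -1, -2]].

[[-1, 0, -1], [0, 0, -1], [-1, -1, -2]]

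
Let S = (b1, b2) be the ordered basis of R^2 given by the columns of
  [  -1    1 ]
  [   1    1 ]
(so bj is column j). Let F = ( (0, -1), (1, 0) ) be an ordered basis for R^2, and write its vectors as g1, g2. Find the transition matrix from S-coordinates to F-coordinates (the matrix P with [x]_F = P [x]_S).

[[-1, -1], [-1, 1]]

Take x = bj: its S-coordinates are the j-th standard unit vector, so P e_j — column j of P — equals [bj]_F.
b1 = -g1 - g2, giving column 1 = (-1, -1); repeating for each j gives P = [[-1, -1], [-1, 1]].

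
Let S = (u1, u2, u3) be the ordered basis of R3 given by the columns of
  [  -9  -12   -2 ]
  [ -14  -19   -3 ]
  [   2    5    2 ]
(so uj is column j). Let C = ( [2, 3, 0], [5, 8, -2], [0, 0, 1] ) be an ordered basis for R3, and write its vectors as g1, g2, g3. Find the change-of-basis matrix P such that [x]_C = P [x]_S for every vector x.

[[-2, -1, -1], [-1, -2, 0], [0, 1, 2]]

Column j of P is [uj]_C, since P maps S-coordinates to C-coordinates.
Expressing u1 in C: u1 = -2g1 - g2 + 0·g3, so column 1 of P is [-2, -1, 0].
Doing the same for each uj gives P = [[-2, -1, -1], [-1, -2, 0], [0, 1, 2]].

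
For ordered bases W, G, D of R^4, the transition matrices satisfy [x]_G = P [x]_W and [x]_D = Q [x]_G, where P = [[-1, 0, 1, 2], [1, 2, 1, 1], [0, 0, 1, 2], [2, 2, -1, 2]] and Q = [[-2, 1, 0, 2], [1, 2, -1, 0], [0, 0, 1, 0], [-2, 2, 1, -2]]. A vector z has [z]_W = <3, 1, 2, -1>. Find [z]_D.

Composing the changes, [z]_D = Q P [z]_W.
Q P = [[7, 6, -3, 1], [1, 4, 2, 2], [0, 0, 1, 2], [0, 0, 3, -4]]; applying this to <3, 1, 2, -1> gives <20, 9, 0, 10>.

<20, 9, 0, 10>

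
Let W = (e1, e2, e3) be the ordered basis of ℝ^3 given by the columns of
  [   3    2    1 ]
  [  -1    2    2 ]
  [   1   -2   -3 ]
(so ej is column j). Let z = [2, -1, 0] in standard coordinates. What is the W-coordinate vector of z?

[1, -1, 1]

We seek scalars with c_1 e1 + ... + c_3 e3 = z; equivalently solve M c = z where the columns of M are e1, ..., e3.
Row-reducing the augmented matrix [M | z] gives c = (1, -1, 1).
Check: e1 - e2 + e3 = [2, -1, 0].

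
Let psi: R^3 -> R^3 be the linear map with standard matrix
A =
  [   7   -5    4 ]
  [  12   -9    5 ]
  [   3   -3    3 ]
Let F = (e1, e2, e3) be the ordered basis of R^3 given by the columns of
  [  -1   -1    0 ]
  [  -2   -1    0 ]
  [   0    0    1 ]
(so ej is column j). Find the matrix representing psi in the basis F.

[[-3, 1, -1], [0, 1, -3], [3, 0, 3]]

Let P have columns e1, ..., e3. Then [psi]_F = P^(-1) A P.
Here det P = -1, so P^(-1) is integer; computing A P first and then P^(-1)(A P) gives [[-3, 1, -1], [0, 1, -3], [3, 0, 3]].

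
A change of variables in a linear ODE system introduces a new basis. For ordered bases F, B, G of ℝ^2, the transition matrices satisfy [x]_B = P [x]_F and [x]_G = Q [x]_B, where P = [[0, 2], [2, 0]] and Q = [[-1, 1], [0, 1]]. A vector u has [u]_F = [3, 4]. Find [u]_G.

First [u]_B = P [u]_F = [8, 6].
Then [u]_G = Q [u]_B = [-2, 6].

[-2, 6]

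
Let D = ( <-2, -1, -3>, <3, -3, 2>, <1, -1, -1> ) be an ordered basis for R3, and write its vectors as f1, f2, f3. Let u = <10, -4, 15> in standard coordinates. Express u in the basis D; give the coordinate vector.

<-2, 3, -3>

We seek scalars with c_1 f1 + ... + c_3 f3 = u; equivalently solve M c = u where the columns of M are f1, ..., f3.
Gaussian elimination on [M | u] yields c = (-2, 3, -3).
Check: -2f1 + 3f2 - 3f3 = <10, -4, 15>.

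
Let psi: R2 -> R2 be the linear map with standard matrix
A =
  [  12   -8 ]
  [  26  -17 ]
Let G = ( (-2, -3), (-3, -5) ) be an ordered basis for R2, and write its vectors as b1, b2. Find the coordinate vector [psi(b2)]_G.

(1, -2)

Column 2 of [psi]_G is the G-coordinate vector of psi(b2).
In standard coordinates psi(b2) = A b2 = (4, 7).
Converting to G: (4, 7) = b1 - 2b2, so the coordinate vector is (1, -2).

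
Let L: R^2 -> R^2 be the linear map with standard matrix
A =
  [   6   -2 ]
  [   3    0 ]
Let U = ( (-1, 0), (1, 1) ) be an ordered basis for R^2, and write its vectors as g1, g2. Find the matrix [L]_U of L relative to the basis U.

[[3, -1], [-3, 3]]

With P the matrix whose columns are g1, g2, [L]_U = P^(-1) A P.
Column by column: L(g1) = A g1 = (-6, -3); its U-coordinates (3, -3) give column 1.
Continuing for each basis vector yields [L]_U = [[3, -1], [-3, 3]].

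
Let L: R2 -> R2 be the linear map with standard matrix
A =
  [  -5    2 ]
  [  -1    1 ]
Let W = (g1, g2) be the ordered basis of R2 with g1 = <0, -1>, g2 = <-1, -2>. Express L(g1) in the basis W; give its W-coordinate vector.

<-3, 2>

Compute L(g1) = A g1 = <-2, -1> in standard coordinates.
Then write this in W-coordinates: solve for y in y_1 g1 + y_2 g2 = <-2, -1>.
This gives y = <-3, 2>, which is column 1 of [L]_W.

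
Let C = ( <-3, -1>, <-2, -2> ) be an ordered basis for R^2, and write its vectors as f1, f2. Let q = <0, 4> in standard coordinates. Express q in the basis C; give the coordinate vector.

Write q = c_1 f1 + c_2 f2 and solve for the c_i.
System: -3c_1 - 2c_2 = 0, -c_1 - 2c_2 = 4; solving gives c_1 = 2, c_2 = -3.
Check: 2f1 - 3f2 = <0, 4>.

<2, -3>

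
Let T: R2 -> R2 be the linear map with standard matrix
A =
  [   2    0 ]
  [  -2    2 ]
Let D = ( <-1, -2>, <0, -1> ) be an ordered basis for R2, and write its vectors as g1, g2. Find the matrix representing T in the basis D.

[[2, 0], [-2, 2]]

Let P have columns g1, g2. Then [T]_D = P^(-1) A P.
Here det P = 1, so P^(-1) is integer; computing A P first and then P^(-1)(A P) gives [[2, 0], [-2, 2]].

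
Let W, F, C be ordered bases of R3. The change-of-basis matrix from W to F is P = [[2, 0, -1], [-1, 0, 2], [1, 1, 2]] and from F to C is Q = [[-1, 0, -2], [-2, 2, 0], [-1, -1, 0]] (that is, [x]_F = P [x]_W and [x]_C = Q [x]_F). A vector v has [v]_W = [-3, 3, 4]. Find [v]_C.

[-6, 42, -1]

Composing the changes, [v]_C = Q P [v]_W.
Q P = [[-4, -2, -3], [-6, 0, 6], [-1, 0, -1]]; applying this to [-3, 3, 4] gives [-6, 42, -1].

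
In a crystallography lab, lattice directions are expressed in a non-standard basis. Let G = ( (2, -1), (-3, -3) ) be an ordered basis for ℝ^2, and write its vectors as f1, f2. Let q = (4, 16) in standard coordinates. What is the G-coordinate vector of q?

(-4, -4)

Write q = c_1 f1 + c_2 f2 and solve for the c_i.
System: 2c_1 - 3c_2 = 4, -c_1 - 3c_2 = 16; solving gives c_1 = -4, c_2 = -4.
Check: -4f1 - 4f2 = (4, 16).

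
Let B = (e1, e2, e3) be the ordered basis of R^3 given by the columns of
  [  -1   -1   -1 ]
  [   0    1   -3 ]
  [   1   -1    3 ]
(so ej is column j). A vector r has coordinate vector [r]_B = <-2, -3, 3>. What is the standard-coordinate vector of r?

<2, -12, 10>

r = M [r]_B, where M has columns e1, ..., e3.
Carrying out the matrix-vector product, r = <2, -12, 10>.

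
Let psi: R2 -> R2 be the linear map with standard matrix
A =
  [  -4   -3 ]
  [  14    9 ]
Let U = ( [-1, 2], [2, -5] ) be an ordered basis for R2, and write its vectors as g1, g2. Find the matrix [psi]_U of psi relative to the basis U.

Let P have columns g1, g2. Then [psi]_U = P^(-1) A P.
Here det P = 1, so P^(-1) is integer; computing A P first and then P^(-1)(A P) gives [[2, -1], [0, 3]].

[[2, -1], [0, 3]]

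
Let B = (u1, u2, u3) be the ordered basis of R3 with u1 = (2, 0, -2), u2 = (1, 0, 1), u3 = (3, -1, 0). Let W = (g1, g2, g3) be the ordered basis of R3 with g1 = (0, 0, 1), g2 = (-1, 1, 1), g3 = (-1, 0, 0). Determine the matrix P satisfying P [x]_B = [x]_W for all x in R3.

Let M have columns uj and N have columns gj. Then for every x, N [x]_W = x = M [x]_B, so P = N^(-1) M.
Since det N = 1, N^(-1) has integer entries; multiplying gives P = [[-2, 1, 1], [0, 0, -1], [-2, -1, -2]].

[[-2, 1, 1], [0, 0, -1], [-2, -1, -2]]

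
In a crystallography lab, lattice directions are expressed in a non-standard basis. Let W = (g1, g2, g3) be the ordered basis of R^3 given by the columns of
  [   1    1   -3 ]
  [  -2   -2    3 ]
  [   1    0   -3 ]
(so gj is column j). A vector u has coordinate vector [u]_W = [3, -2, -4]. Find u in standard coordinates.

[13, -14, 15]

u = M [u]_W, where M has columns g1, ..., g3.
Carrying out the matrix-vector product, u = [13, -14, 15].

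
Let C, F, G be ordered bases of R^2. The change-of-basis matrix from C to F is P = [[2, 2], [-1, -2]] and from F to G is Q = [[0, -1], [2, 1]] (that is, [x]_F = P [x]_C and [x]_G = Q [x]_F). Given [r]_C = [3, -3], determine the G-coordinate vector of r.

Composing the changes, [r]_G = Q P [r]_C.
Q P = [[1, 2], [3, 2]]; applying this to [3, -3] gives [-3, 3].

[-3, 3]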